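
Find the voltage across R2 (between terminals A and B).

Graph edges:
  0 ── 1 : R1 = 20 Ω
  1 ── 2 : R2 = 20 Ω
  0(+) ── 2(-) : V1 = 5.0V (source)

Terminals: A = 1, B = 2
R1 and R2 are in series across V1 (node 0 → node 1 → node 2), and the output A–B is taken across R2, so this is a voltage divider.
Series current: I = V1/(R1 + R2) = 5/(20 + 20) = 5/40 = 0.125 A
V_R2 = I × R2 = V1 × R2/(R1 + R2) = 5 × 20/40 = 2.5 V

Final answer: 2.5 V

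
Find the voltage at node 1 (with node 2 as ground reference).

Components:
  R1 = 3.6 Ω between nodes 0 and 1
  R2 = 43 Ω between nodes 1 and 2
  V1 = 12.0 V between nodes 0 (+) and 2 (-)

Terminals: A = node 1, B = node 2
Nodal analysis, taking node 2 as the 0 V reference.
Source V1 fixes V_0 = 12 V.
KCL at each unknown node (sum of currents leaving = 0; resistances in Ω):
  Node 1: (V_1 - 12)/3.6 + (V_1 - 0)/43 = 0
Collecting terms: 0.301 × V_1 = 3.333  =>  V_1 = 11.07 V
The requested potential is V_1 = 11.07 V.

Final answer: V_1 = 11.07 V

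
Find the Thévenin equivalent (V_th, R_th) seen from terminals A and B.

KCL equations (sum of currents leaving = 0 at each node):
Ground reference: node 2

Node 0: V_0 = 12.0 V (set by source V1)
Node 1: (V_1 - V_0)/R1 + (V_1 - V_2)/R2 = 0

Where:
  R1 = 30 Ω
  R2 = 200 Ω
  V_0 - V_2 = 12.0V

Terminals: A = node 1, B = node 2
Step 1 — V_th is the open-circuit voltage V_A - V_B (nothing connected across the terminals).
Nodal analysis, taking node 2 as the 0 V reference.
Source V1 fixes V_0 = 12 V.
KCL at each unknown node (sum of currents leaving = 0; resistances in Ω):
  Node 1: (V_1 - 12)/30 + (V_1 - 0)/200 = 0
Collecting terms: 0.03833 × V_1 = 0.4  =>  V_1 = 10.43 V
V_th = V_1 - V_2 = 10.43 - 0 = 10.43 V
Step 2 — R_th: zero the source — replace V1 by a short circuit (node 2 merges into node 0) — and find the resistance seen between A (node 1) and B (node 0).
Reduce the network between node 1 (A) and node 0 (B) by series/parallel combination:
  Rp1 = R1 ‖ R2 (parallel, both between nodes 0 and 1) = 1/(1/30 + 1/200) = 26.09 Ω
R_th = 26.09 Ω

Final answer: V_th = 10.43 V, R_th = 26.09 Ω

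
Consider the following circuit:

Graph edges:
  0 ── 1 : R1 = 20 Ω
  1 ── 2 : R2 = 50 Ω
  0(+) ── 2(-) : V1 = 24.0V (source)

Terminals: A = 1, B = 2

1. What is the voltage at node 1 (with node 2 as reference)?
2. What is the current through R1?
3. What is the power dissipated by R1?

Nodal analysis, taking node 2 as the 0 V reference.
Source V1 fixes V_0 = 24 V.
KCL at each unknown node (sum of currents leaving = 0; resistances in Ω):
  Node 1: (V_1 - 24)/20 + (V_1 - 0)/50 = 0
Collecting terms: 0.07 × V_1 = 1.2  =>  V_1 = 17.14 V
Part 1:
  Read off the nodal solution: V_1 = 17.14 V
Part 2:
  I_R1 = (V_0 - V_1)/R1 = (24 - 17.14)/20 = 0.3429 A
  Magnitude: I_R1 = 0.3429 A
Part 3:
  I_R1 = (V_0 - V_1)/R1 = (24 - 17.14)/20 = 0.3429 A
  P_R1 = I_R1² × R1 = (0.3429)² × 20 = 2.351 W

Final answers:
1. V_1 = 17.14 V
2. I_R1 = 0.3429 A
3. P_R1 = 2.351 W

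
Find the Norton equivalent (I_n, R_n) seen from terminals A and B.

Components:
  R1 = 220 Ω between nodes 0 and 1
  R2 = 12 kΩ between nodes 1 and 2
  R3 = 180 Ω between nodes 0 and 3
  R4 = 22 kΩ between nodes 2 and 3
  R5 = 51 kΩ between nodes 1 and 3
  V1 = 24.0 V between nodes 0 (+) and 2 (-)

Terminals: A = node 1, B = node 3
Find the Thévenin equivalent first; then I_n = V_th/R_th and R_n = R_th.
Step 1 — V_th is the open-circuit voltage V_A - V_B (nothing connected across the terminals).
Nodal analysis, taking node 2 as the 0 V reference.
Source V1 fixes V_0 = 24 V.
KCL at each unknown node (sum of currents leaving = 0; resistances in Ω):
  Node 1: (V_1 - 24)/220 + (V_1 - 0)/12000 + (V_1 - V_3)/51000 = 0
  Node 3: (V_3 - 24)/180 + (V_3 - 0)/22000 + (V_3 - V_1)/51000 = 0
Collecting terms (coefficients in siemens):
  0.004648·V_1 - 0.00001961·V_3 = 0.1091
  0.005621·V_3 - 0.00001961·V_1 = 0.1333
Determinant D = (0.004648)(0.005621) - (-0.00001961)(-0.00001961) = 0.00002613
V_1 = [(0.1091)(0.005621) - (-0.00001961)(0.1333)]/D = 23.57 V
V_3 = [(0.004648)(0.1333) - (0.1091)(-0.00001961)]/D = 23.8 V
V_th = V_1 - V_3 = 23.57 - 23.8 = -0.2355 V
Step 2 — R_th: zero the source — replace V1 by a short circuit (node 2 merges into node 0) — and find the resistance seen between A (node 1) and B (node 3).
Reduce the network between node 1 (A) and node 3 (B) by series/parallel combination:
  Rp1 = R1 ‖ R2 (parallel, both between nodes 0 and 1) = 1/(1/220 + 1/12000) = 216 Ω
  Rp2 = R3 ‖ R4 (parallel, both between nodes 0 and 3) = 1/(1/180 + 1/22000) = 178.5 Ω
  Rs1 = Rp1 + Rp2 (series, joined only at node 0) = 216 + 178.5 = 394.6 Ω
  Rp3 = R5 ‖ Rs1 (parallel, both between nodes 1 and 3) = 1/(1/51000 + 1/394.6) = 391.5 Ω
R_th = 391.5 Ω
I_n = V_th/R_th = -0.2355/391.5 = -0.0006014 A, and R_n = R_th = 391.5 Ω

Final answer: I_n = -0.0006014 A, R_n = 391.5 Ω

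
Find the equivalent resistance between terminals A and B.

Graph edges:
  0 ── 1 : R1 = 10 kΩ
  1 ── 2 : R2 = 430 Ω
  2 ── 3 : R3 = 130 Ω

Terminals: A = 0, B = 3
Reduce the network between node 0 (A) and node 3 (B) by series/parallel combination:
  Rs1 = R1 + R2 (series, joined only at node 1) = 10000 + 430 = 10430 Ω
  Rs2 = R3 + Rs1 (series, joined only at node 2) = 130 + 10430 = 10560 Ω
R_eq = 10.56 kΩ

Final answer: 10.56 kΩ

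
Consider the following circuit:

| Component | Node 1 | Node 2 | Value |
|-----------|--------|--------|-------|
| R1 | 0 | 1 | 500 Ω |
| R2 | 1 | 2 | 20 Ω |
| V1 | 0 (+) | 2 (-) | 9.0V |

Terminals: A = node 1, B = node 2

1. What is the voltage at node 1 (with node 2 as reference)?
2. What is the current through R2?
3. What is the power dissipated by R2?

Nodal analysis, taking node 2 as the 0 V reference.
Source V1 fixes V_0 = 9 V.
KCL at each unknown node (sum of currents leaving = 0; resistances in Ω):
  Node 1: (V_1 - 9)/500 + (V_1 - 0)/20 = 0
Collecting terms: 0.052 × V_1 = 0.018  =>  V_1 = 0.3462 V
Part 1:
  Read off the nodal solution: V_1 = 0.3462 V
Part 2:
  I_R2 = (V_1 - V_2)/R2 = (0.3462 - 0)/20 = 0.01731 A
  Magnitude: I_R2 = 0.01731 A
Part 3:
  I_R2 = (V_1 - V_2)/R2 = (0.3462 - 0)/20 = 0.01731 A
  P_R2 = I_R2² × R2 = (0.01731)² × 20 = 0.005991 W

Final answers:
1. V_1 = 0.3462 V
2. I_R2 = 0.01731 A
3. P_R2 = 0.005991 W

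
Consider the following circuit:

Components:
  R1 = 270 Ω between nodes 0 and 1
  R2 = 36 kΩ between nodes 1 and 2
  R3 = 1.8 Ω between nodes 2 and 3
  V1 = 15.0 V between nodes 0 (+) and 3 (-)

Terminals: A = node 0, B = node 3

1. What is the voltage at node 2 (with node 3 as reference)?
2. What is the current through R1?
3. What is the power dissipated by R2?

Nodal analysis, taking node 3 as the 0 V reference.
Source V1 fixes V_0 = 15 V.
KCL at each unknown node (sum of currents leaving = 0; resistances in Ω):
  Node 1: (V_1 - 15)/270 + (V_1 - V_2)/36000 = 0
  Node 2: (V_2 - V_1)/36000 + (V_2 - 0)/1.8 = 0
Collecting terms (coefficients in siemens):
  0.003731·V_1 - 0.00002778·V_2 = 0.05556
  0.5556·V_2 - 0.00002778·V_1 = 0
Determinant D = (0.003731)(0.5556) - (-0.00002778)(-0.00002778) = 0.002073
V_1 = [(0.05556)(0.5556) - (-0.00002778)(0)]/D = 14.89 V
V_2 = [(0.003731)(0) - (0.05556)(-0.00002778)]/D = 0.0007444 V
Part 1:
  Read off the nodal solution: V_2 = 0.0007444 V
Part 2:
  I_R1 = (V_0 - V_1)/R1 = (15 - 14.89)/270 = 0.0004135 A
  Magnitude: I_R1 = 0.0004135 A
Part 3:
  I_R2 = (V_1 - V_2)/R2 = (14.89 - 0.0007444)/36000 = 0.0004135 A
  P_R2 = I_R2² × R2 = (0.0004135)² × 36000 = 0.006157 W

Final answers:
1. V_2 = 0.0007444 V
2. I_R1 = 0.0004135 A
3. P_R2 = 0.006157 W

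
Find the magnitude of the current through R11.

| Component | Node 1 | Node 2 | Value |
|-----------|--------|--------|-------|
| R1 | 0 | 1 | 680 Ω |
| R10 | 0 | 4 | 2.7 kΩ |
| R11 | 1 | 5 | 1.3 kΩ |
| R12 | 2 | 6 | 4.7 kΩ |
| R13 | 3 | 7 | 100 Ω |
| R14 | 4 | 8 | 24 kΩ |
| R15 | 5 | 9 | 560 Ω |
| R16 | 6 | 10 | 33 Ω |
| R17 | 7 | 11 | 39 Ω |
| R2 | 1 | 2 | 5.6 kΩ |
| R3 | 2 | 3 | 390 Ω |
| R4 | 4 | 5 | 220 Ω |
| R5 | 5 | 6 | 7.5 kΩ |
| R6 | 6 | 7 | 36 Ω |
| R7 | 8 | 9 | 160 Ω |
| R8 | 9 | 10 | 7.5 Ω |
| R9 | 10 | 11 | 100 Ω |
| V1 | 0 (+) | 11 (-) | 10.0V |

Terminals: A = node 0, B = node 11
Nodal analysis, taking node 11 as the 0 V reference.
Source V1 fixes V_0 = 10 V.
KCL at each unknown node (sum of currents leaving = 0; resistances in Ω):
  Node 1: (V_1 - 10)/680 + (V_1 - V_2)/5600 + (V_1 - V_5)/1300 = 0
  Node 2: (V_2 - V_1)/5600 + (V_2 - V_3)/390 + (V_2 - V_6)/4700 = 0
  Node 3: (V_3 - V_2)/390 + (V_3 - V_7)/100 = 0
  Node 4: (V_4 - V_5)/220 + (V_4 - 10)/2700 + (V_4 - V_8)/24000 = 0
  Node 5: (V_5 - V_4)/220 + (V_5 - V_6)/7500 + (V_5 - V_1)/1300 + (V_5 - V_9)/560 = 0
  Node 6: (V_6 - V_5)/7500 + (V_6 - V_7)/36 + (V_6 - V_2)/4700 + (V_6 - V_10)/33 = 0
  Node 7: (V_7 - V_6)/36 + (V_7 - V_3)/100 + (V_7 - 0)/39 = 0
  Node 8: (V_8 - V_9)/160 + (V_8 - V_4)/24000 = 0
  Node 9: (V_9 - V_8)/160 + (V_9 - V_10)/7.5 + (V_9 - V_5)/560 = 0
  Node 10: (V_10 - V_9)/7.5 + (V_10 - 0)/100 + (V_10 - V_6)/33 = 0
Collecting terms (coefficients in siemens):
  0.002418·V_1 - 0.0001786·V_2 - 0.0007692·V_5 = 0.01471
  0.002955·V_2 - 0.0001786·V_1 - 0.002564·V_3 - 0.0002128·V_6 = 0
  0.01256·V_3 - 0.002564·V_2 - 0.01·V_7 = 0
  0.004957·V_4 - 0.004545·V_5 - 0.00004167·V_8 = 0.003704
  0.007234·V_5 - 0.0007692·V_1 - 0.004545·V_4 - 0.0001333·V_6 - 0.001786·V_9 = 0
  0.05843·V_6 - 0.0002128·V_2 - 0.0001333·V_5 - 0.02778·V_7 - 0.0303·V_10 = 0
  0.06342·V_7 - 0.01·V_3 - 0.02778·V_6 = 0
  0.006292·V_8 - 0.00004167·V_4 - 0.00625·V_9 = 0
  0.1414·V_9 - 0.001786·V_5 - 0.00625·V_8 - 0.1333·V_10 = 0
  0.1736·V_10 - 0.0303·V_6 - 0.1333·V_9 = 0
Solving these 10 simultaneous equations (Gaussian elimination) gives:
  V_1 = 7.117 V, V_2 = 0.6609 V, V_3 = 0.2468 V, V_4 = 3.597 V
  V_5 = 3.105 V, V_6 = 0.2322 V, V_7 = 0.1406 V, V_8 = 0.3601 V
  V_9 = 0.3386 V, V_10 = 0.3005 V
I_R11 = (V_1 - V_5)/R11 = (7.117 - 3.105)/1300 = 0.003086 A
|I_R11| = 0.003086 A

Final answer: |I_R11| = 0.003086 A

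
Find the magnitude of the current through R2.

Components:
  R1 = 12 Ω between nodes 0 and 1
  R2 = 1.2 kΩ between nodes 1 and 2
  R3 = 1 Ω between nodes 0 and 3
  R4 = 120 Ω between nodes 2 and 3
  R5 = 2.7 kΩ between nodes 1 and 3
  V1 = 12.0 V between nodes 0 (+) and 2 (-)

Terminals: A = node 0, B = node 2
Nodal analysis, taking node 2 as the 0 V reference.
Source V1 fixes V_0 = 12 V.
KCL at each unknown node (sum of currents leaving = 0; resistances in Ω):
  Node 1: (V_1 - 12)/12 + (V_1 - 0)/1200 + (V_1 - V_3)/2700 = 0
  Node 3: (V_3 - 12)/1 + (V_3 - 0)/120 + (V_3 - V_1)/2700 = 0
Collecting terms (coefficients in siemens):
  0.08454·V_1 - 0.0003704·V_3 = 1
  1.009·V_3 - 0.0003704·V_1 = 12
Determinant D = (0.08454)(1.009) - (-0.0003704)(-0.0003704) = 0.08527
V_1 = [(1)(1.009) - (-0.0003704)(12)]/D = 11.88 V
V_3 = [(0.08454)(12) - (1)(-0.0003704)]/D = 11.9 V
I_R2 = (V_1 - V_2)/R2 = (11.88 - 0)/1200 = 0.009901 A
|I_R2| = 0.009901 A

Final answer: |I_R2| = 0.009901 A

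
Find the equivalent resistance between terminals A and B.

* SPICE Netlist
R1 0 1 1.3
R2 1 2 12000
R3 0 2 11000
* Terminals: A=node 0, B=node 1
Reduce the network between node 0 (A) and node 1 (B) by series/parallel combination:
  Rs1 = R3 + R2 (series, joined only at node 2) = 11000 + 12000 = 23000 Ω
  Rp1 = R1 ‖ Rs1 (parallel, both between nodes 0 and 1) = 1/(1/1.3 + 1/23000) = 1.3 Ω
R_eq = 1.3 Ω

Final answer: 1.3 Ω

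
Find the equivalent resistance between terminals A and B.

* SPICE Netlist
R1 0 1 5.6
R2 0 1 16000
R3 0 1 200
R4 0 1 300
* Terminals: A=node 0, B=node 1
Reduce the network between node 0 (A) and node 1 (B) by series/parallel combination:
  Rp1 = R1 ‖ R2 ‖ R3 ‖ R4 (parallel, all between nodes 0 and 1) = 1/(1/5.6 + 1/16000 + 1/200 + 1/300) = 5.349 Ω
R_eq = 5.349 Ω

Final answer: 5.349 Ω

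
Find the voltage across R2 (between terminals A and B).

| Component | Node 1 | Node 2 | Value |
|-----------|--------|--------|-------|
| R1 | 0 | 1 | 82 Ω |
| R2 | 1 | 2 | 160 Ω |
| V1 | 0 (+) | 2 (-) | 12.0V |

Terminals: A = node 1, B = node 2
R1 and R2 are in series across V1 (node 0 → node 1 → node 2), and the output A–B is taken across R2, so this is a voltage divider.
Series current: I = V1/(R1 + R2) = 12/(82 + 160) = 12/242 = 0.04959 A
V_R2 = I × R2 = V1 × R2/(R1 + R2) = 12 × 160/242 = 7.934 V

Final answer: 7.934 V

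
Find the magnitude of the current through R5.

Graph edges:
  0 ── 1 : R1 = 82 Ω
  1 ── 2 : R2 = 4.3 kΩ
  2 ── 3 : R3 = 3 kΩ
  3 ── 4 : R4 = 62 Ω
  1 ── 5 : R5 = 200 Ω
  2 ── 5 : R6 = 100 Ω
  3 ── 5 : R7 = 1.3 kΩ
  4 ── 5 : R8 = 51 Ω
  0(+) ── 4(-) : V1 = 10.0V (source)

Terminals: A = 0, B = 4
Nodal analysis, taking node 4 as the 0 V reference.
Source V1 fixes V_0 = 10 V.
KCL at each unknown node (sum of currents leaving = 0; resistances in Ω):
  Node 1: (V_1 - 10)/82 + (V_1 - V_2)/4300 + (V_1 - V_5)/200 = 0
  Node 2: (V_2 - V_1)/4300 + (V_2 - V_3)/3000 + (V_2 - V_5)/100 = 0
  Node 3: (V_3 - V_2)/3000 + (V_3 - 0)/62 + (V_3 - V_5)/1300 = 0
  Node 5: (V_5 - V_1)/200 + (V_5 - V_2)/100 + (V_5 - V_3)/1300 + (V_5 - 0)/51 = 0
Collecting terms (coefficients in siemens):
  0.01743·V_1 - 0.0002326·V_2 - 0.005·V_5 = 0.122
  0.01057·V_2 - 0.0002326·V_1 - 0.0003333·V_3 - 0.01·V_5 = 0
  0.01723·V_3 - 0.0003333·V_2 - 0.0007692·V_5 = 0
  0.03538·V_5 - 0.005·V_1 - 0.01·V_2 - 0.0007692·V_3 = 0
Solving these 4 simultaneous equations (Gaussian elimination) gives:
  V_1 = 7.451 V, V_2 = 1.591 V, V_3 = 0.09797 V, V_5 = 1.505 V
I_R5 = (V_1 - V_5)/R5 = (7.451 - 1.505)/200 = 0.02973 A
|I_R5| = 0.02973 A

Final answer: |I_R5| = 0.02973 A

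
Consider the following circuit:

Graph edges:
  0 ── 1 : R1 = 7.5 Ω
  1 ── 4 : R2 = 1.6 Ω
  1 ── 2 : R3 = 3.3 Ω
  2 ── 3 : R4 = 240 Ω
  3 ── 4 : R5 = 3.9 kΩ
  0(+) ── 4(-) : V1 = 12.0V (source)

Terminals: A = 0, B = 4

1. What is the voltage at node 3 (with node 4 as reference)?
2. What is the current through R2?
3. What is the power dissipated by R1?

Nodal analysis, taking node 4 as the 0 V reference.
Source V1 fixes V_0 = 12 V.
KCL at each unknown node (sum of currents leaving = 0; resistances in Ω):
  Node 1: (V_1 - 12)/7.5 + (V_1 - 0)/1.6 + (V_1 - V_2)/3.3 = 0
  Node 2: (V_2 - V_1)/3.3 + (V_2 - V_3)/240 = 0
  Node 3: (V_3 - V_2)/240 + (V_3 - 0)/3900 = 0
Collecting terms (coefficients in siemens):
  1.061·V_1 - 0.303·V_2 = 1.6
  0.3072·V_2 - 0.303·V_1 - 0.004167·V_3 = 0
  0.004423·V_3 - 0.004167·V_2 = 0
Solving these 3 simultaneous equations (Gaussian elimination) gives:
  V_1 = 2.109 V, V_2 = 2.108 V, V_3 = 1.985 V
Part 1:
  Read off the nodal solution: V_3 = 1.985 V
Part 2:
  I_R2 = (V_1 - V_4)/R2 = (2.109 - 0)/1.6 = 1.318 A
  Magnitude: I_R2 = 1.318 A
Part 3:
  I_R1 = (V_0 - V_1)/R1 = (12 - 2.109)/7.5 = 1.319 A
  P_R1 = I_R1² × R1 = (1.319)² × 7.5 = 13.04 W

Final answers:
1. V_3 = 1.985 V
2. I_R2 = 1.318 A
3. P_R1 = 13.04 W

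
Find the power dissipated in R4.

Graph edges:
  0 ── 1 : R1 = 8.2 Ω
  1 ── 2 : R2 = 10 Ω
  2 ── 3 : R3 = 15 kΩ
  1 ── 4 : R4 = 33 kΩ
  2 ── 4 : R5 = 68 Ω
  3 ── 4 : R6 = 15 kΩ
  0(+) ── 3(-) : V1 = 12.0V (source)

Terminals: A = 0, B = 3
Nodal analysis, taking node 3 as the 0 V reference.
Source V1 fixes V_0 = 12 V.
KCL at each unknown node (sum of currents leaving = 0; resistances in Ω):
  Node 1: (V_1 - 12)/8.2 + (V_1 - V_2)/10 + (V_1 - V_4)/33000 = 0
  Node 2: (V_2 - V_1)/10 + (V_2 - 0)/15000 + (V_2 - V_4)/68 = 0
  Node 4: (V_4 - V_1)/33000 + (V_4 - V_2)/68 + (V_4 - 0)/15000 = 0
Collecting terms (coefficients in siemens):
  0.222·V_1 - 0.1·V_2 - 0.0000303·V_4 = 1.463
  0.1148·V_2 - 0.1·V_1 - 0.01471·V_4 = 0
  0.0148·V_4 - 0.0000303·V_1 - 0.01471·V_2 = 0
Solving these 3 simultaneous equations (Gaussian elimination) gives:
  V_1 = 11.99 V, V_2 = 11.97 V, V_4 = 11.92 V
I_R4 = (V_1 - V_4)/R4 = (11.99 - 11.92)/33000 = 0.000002115 A
P_R4 = I_R4² × R4 = (0.000002115)² × 33000 = 0.0000001476 W

Final answer: 1.476e-07 W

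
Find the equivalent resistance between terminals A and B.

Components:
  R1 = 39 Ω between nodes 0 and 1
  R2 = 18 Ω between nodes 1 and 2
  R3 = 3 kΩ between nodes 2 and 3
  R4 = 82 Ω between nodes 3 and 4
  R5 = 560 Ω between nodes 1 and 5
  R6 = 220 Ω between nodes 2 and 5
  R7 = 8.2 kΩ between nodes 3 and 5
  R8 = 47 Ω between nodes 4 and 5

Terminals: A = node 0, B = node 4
The network is not a plain series/parallel combination. Inject a 1 A test current into terminal A (node 0) and return it from terminal B (node 4); then R_eq = V_A / (1 A).
Nodal analysis, taking node 4 as the 0 V reference.
Current source I_test pushes 1 A into node 0 and draws it out of node 4.
KCL at each unknown node (sum of currents leaving = 0; resistances in Ω):
  Node 0: (V_0 - V_1)/39 - 1 = 0
  Node 1: (V_1 - V_0)/39 + (V_1 - V_2)/18 + (V_1 - V_5)/560 = 0
  Node 2: (V_2 - V_1)/18 + (V_2 - V_3)/3000 + (V_2 - V_5)/220 = 0
  Node 3: (V_3 - V_2)/3000 + (V_3 - 0)/82 + (V_3 - V_5)/8200 = 0
  Node 5: (V_5 - V_1)/560 + (V_5 - V_2)/220 + (V_5 - V_3)/8200 + (V_5 - 0)/47 = 0
Collecting terms (coefficients in siemens):
  0.02564·V_0 - 0.02564·V_1 = 1
  0.08298·V_1 - 0.02564·V_0 - 0.05556·V_2 - 0.001786·V_5 = 0
  0.06043·V_2 - 0.05556·V_1 - 0.0003333·V_3 - 0.004545·V_5 = 0
  0.01265·V_3 - 0.0003333·V_2 - 0.000122·V_5 = 0
  0.02773·V_5 - 0.001786·V_1 - 0.004545·V_2 - 0.000122·V_3 = 0
Solving these 5 simultaneous equations (Gaussian elimination) gives:
  V_0 = 240.5 V, V_1 = 201.5 V, V_2 = 188.6 V, V_3 = 5.392 V
  V_5 = 43.91 V
R_eq = V_0 / 1 A = 240.5 Ω

Final answer: 240.5 Ω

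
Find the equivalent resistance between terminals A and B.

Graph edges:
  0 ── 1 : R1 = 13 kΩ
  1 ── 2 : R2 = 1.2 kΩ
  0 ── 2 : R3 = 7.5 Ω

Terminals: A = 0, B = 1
Reduce the network between node 0 (A) and node 1 (B) by series/parallel combination:
  Rs1 = R3 + R2 (series, joined only at node 2) = 7.5 + 1200 = 1208 Ω
  Rp1 = R1 ‖ Rs1 (parallel, both between nodes 0 and 1) = 1/(1/13000 + 1/1208) = 1105 Ω
R_eq = 1.105 kΩ

Final answer: 1.105 kΩ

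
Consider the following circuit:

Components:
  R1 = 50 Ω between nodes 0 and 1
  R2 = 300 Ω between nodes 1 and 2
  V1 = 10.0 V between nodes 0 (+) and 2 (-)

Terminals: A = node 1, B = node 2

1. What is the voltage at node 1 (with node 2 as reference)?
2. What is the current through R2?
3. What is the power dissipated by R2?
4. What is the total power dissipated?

Nodal analysis, taking node 2 as the 0 V reference.
Source V1 fixes V_0 = 10 V.
KCL at each unknown node (sum of currents leaving = 0; resistances in Ω):
  Node 1: (V_1 - 10)/50 + (V_1 - 0)/300 = 0
Collecting terms: 0.02333 × V_1 = 0.2  =>  V_1 = 8.571 V
Part 1:
  Read off the nodal solution: V_1 = 8.571 V
Part 2:
  I_R2 = (V_1 - V_2)/R2 = (8.571 - 0)/300 = 0.02857 A
  Magnitude: I_R2 = 0.02857 A
Part 3:
  I_R2 = (V_1 - V_2)/R2 = (8.571 - 0)/300 = 0.02857 A
  P_R2 = I_R2² × R2 = (0.02857)² × 300 = 0.2449 W
Part 4:
  Power in each resistor, P = (ΔV)²/R:
    P_R1 = (10 - 8.571)²/50 = 0.04082 W
    P_R2 = (8.571 - 0)²/300 = 0.2449 W
  P_total = P_R1 + P_R2 = 0.2857 W

Final answers:
1. V_1 = 8.571 V
2. I_R2 = 0.02857 A
3. P_R2 = 0.2449 W
4. P_total = 0.2857 W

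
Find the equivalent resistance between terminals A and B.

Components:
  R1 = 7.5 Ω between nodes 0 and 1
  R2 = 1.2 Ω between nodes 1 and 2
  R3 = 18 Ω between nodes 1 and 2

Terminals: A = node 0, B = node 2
Reduce the network between node 0 (A) and node 2 (B) by series/parallel combination:
  Rp1 = R2 ‖ R3 (parallel, both between nodes 1 and 2) = 1/(1/1.2 + 1/18) = 1.125 Ω
  Rs1 = R1 + Rp1 (series, joined only at node 1) = 7.5 + 1.125 = 8.625 Ω
R_eq = 8.625 Ω

Final answer: 8.625 Ω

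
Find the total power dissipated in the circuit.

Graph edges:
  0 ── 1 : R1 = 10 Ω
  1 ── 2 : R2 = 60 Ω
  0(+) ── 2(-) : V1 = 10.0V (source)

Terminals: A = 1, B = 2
Nodal analysis, taking node 2 as the 0 V reference.
Source V1 fixes V_0 = 10 V.
KCL at each unknown node (sum of currents leaving = 0; resistances in Ω):
  Node 1: (V_1 - 10)/10 + (V_1 - 0)/60 = 0
Collecting terms: 0.1167 × V_1 = 1  =>  V_1 = 8.571 V
Power in each resistor, P = (ΔV)²/R:
  P_R1 = (10 - 8.571)²/10 = 0.2041 W
  P_R2 = (8.571 - 0)²/60 = 1.224 W
P_total = P_R1 + P_R2 = 1.429 W

Final answer: 1.429 W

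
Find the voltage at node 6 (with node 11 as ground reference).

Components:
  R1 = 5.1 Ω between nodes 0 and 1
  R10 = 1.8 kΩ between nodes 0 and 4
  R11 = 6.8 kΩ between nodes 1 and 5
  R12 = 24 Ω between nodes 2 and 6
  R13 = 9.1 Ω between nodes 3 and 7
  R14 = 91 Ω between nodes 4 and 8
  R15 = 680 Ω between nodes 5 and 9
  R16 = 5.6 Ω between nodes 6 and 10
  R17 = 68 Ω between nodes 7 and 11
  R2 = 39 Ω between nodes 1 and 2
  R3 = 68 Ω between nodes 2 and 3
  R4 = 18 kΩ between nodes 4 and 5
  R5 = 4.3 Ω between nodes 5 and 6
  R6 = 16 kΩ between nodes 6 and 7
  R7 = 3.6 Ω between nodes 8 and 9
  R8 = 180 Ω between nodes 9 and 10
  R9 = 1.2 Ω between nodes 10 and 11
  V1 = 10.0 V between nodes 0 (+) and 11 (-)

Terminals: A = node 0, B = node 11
Nodal analysis, taking node 11 as the 0 V reference.
Source V1 fixes V_0 = 10 V.
KCL at each unknown node (sum of currents leaving = 0; resistances in Ω):
  Node 1: (V_1 - 10)/5.1 + (V_1 - V_2)/39 + (V_1 - V_5)/6800 = 0
  Node 2: (V_2 - V_1)/39 + (V_2 - V_3)/68 + (V_2 - V_6)/24 = 0
  Node 3: (V_3 - V_2)/68 + (V_3 - V_7)/9.1 = 0
  Node 4: (V_4 - V_5)/18000 + (V_4 - 10)/1800 + (V_4 - V_8)/91 = 0
  Node 5: (V_5 - V_4)/18000 + (V_5 - V_6)/4.3 + (V_5 - V_1)/6800 + (V_5 - V_9)/680 = 0
  Node 6: (V_6 - V_5)/4.3 + (V_6 - V_7)/16000 + (V_6 - V_2)/24 + (V_6 - V_10)/5.6 = 0
  Node 7: (V_7 - V_6)/16000 + (V_7 - V_3)/9.1 + (V_7 - 0)/68 = 0
  Node 8: (V_8 - V_9)/3.6 + (V_8 - V_4)/91 = 0
  Node 9: (V_9 - V_8)/3.6 + (V_9 - V_10)/180 + (V_9 - V_5)/680 = 0
  Node 10: (V_10 - V_9)/180 + (V_10 - 0)/1.2 + (V_10 - V_6)/5.6 = 0
Collecting terms (coefficients in siemens):
  0.2219·V_1 - 0.02564·V_2 - 0.0001471·V_5 = 1.961
  0.08201·V_2 - 0.02564·V_1 - 0.01471·V_3 - 0.04167·V_6 = 0
  0.1246·V_3 - 0.01471·V_2 - 0.1099·V_7 = 0
  0.0116·V_4 - 0.00005556·V_5 - 0.01099·V_8 = 0.005556
  0.2342·V_5 - 0.0001471·V_1 - 0.00005556·V_4 - 0.2326·V_6 - 0.001471·V_9 = 0
  0.4529·V_6 - 0.04167·V_2 - 0.2326·V_5 - 0.0000625·V_7 - 0.1786·V_10 = 0
  0.1247·V_7 - 0.1099·V_3 - 0.0000625·V_6 = 0
  0.2888·V_8 - 0.01099·V_4 - 0.2778·V_9 = 0
  0.2848·V_9 - 0.001471·V_5 - 0.2778·V_8 - 0.005556·V_10 = 0
  1.017·V_10 - 0.1786·V_6 - 0.005556·V_9 = 0
Solving these 10 simultaneous equations (Gaussian elimination) gives:
  V_1 = 9.261 V, V_2 = 3.661 V, V_3 = 1.943 V, V_4 = 1.414 V
  V_5 = 0.827 V, V_6 = 0.8206 V, V_7 = 1.714 V, V_8 = 0.9825 V
  V_9 = 0.9654 V, V_10 = 0.1493 V
The requested potential is V_6 = 0.8206 V.

Final answer: V_6 = 0.8206 V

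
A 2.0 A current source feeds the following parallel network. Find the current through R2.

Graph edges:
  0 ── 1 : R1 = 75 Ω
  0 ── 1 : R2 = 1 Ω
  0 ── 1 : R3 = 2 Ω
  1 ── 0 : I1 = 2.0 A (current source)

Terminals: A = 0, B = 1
All resistors sit directly between nodes 0 and 1, so they are in parallel and share one voltage V; the full source current 2 A splits among them.
1/R_par = 1/75 + 1/1 + 1/2 = 1.513 S  =>  R_par = 0.6608 Ω
V = I × R_par = 2 × 0.6608 = 1.322 V
I_R2 = V/R2 = 1.322/1 = 1.322 A

Final answer: 1.322 A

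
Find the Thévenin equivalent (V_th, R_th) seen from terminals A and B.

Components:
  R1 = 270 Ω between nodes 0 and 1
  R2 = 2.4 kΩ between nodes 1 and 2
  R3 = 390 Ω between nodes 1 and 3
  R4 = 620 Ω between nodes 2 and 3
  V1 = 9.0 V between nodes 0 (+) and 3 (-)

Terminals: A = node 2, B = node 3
Step 1 — V_th is the open-circuit voltage V_A - V_B (nothing connected across the terminals).
Nodal analysis, taking node 3 as the 0 V reference.
Source V1 fixes V_0 = 9 V.
KCL at each unknown node (sum of currents leaving = 0; resistances in Ω):
  Node 1: (V_1 - 9)/270 + (V_1 - V_2)/2400 + (V_1 - 0)/390 = 0
  Node 2: (V_2 - V_1)/2400 + (V_2 - 0)/620 = 0
Collecting terms (coefficients in siemens):
  0.006684·V_1 - 0.0004167·V_2 = 0.03333
  0.00203·V_2 - 0.0004167·V_1 = 0
Determinant D = (0.006684)(0.00203) - (-0.0004167)(-0.0004167) = 0.00001339
V_1 = [(0.03333)(0.00203) - (-0.0004167)(0)]/D = 5.051 V
V_2 = [(0.006684)(0) - (0.03333)(-0.0004167)]/D = 1.037 V
V_th = V_2 - V_3 = 1.037 - 0 = 1.037 V
Step 2 — R_th: zero the source — replace V1 by a short circuit (node 3 merges into node 0) — and find the resistance seen between A (node 2) and B (node 0).
Reduce the network between node 2 (A) and node 0 (B) by series/parallel combination:
  Rp1 = R1 ‖ R3 (parallel, both between nodes 0 and 1) = 1/(1/270 + 1/390) = 159.5 Ω
  Rs1 = R2 + Rp1 (series, joined only at node 1) = 2400 + 159.5 = 2560 Ω
  Rp2 = R4 ‖ Rs1 (parallel, both between nodes 0 and 2) = 1/(1/620 + 1/2560) = 499.1 Ω
R_th = 499.1 Ω

Final answer: V_th = 1.037 V, R_th = 499.1 Ω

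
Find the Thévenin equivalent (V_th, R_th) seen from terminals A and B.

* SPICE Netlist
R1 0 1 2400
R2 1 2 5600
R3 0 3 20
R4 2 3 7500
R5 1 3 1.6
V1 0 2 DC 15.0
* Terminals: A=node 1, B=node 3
Step 1 — V_th is the open-circuit voltage V_A - V_B (nothing connected across the terminals).
Nodal analysis, taking node 2 as the 0 V reference.
Source V1 fixes V_0 = 15 V.
KCL at each unknown node (sum of currents leaving = 0; resistances in Ω):
  Node 1: (V_1 - 15)/2400 + (V_1 - 0)/5600 + (V_1 - V_3)/1.6 = 0
  Node 3: (V_3 - 15)/20 + (V_3 - 0)/7500 + (V_3 - V_1)/1.6 = 0
Collecting terms (coefficients in siemens):
  0.6256·V_1 - 0.625·V_3 = 0.00625
  0.6751·V_3 - 0.625·V_1 = 0.75
Determinant D = (0.6256)(0.6751) - (-0.625)(-0.625) = 0.03174
V_1 = [(0.00625)(0.6751) - (-0.625)(0.75)]/D = 14.9 V
V_3 = [(0.6256)(0.75) - (0.00625)(-0.625)]/D = 14.91 V
V_th = V_1 - V_3 = 14.9 - 14.91 = -0.004194 V
Step 2 — R_th: zero the source — replace V1 by a short circuit (node 2 merges into node 0) — and find the resistance seen between A (node 1) and B (node 3).
Reduce the network between node 1 (A) and node 3 (B) by series/parallel combination:
  Rp1 = R1 ‖ R2 (parallel, both between nodes 0 and 1) = 1/(1/2400 + 1/5600) = 1680 Ω
  Rp2 = R3 ‖ R4 (parallel, both between nodes 0 and 3) = 1/(1/20 + 1/7500) = 19.95 Ω
  Rs1 = Rp1 + Rp2 (series, joined only at node 0) = 1680 + 19.95 = 1700 Ω
  Rp3 = R5 ‖ Rs1 (parallel, both between nodes 1 and 3) = 1/(1/1.6 + 1/1700) = 1.598 Ω
R_th = 1.598 Ω

Final answer: V_th = -0.004194 V, R_th = 1.598 Ω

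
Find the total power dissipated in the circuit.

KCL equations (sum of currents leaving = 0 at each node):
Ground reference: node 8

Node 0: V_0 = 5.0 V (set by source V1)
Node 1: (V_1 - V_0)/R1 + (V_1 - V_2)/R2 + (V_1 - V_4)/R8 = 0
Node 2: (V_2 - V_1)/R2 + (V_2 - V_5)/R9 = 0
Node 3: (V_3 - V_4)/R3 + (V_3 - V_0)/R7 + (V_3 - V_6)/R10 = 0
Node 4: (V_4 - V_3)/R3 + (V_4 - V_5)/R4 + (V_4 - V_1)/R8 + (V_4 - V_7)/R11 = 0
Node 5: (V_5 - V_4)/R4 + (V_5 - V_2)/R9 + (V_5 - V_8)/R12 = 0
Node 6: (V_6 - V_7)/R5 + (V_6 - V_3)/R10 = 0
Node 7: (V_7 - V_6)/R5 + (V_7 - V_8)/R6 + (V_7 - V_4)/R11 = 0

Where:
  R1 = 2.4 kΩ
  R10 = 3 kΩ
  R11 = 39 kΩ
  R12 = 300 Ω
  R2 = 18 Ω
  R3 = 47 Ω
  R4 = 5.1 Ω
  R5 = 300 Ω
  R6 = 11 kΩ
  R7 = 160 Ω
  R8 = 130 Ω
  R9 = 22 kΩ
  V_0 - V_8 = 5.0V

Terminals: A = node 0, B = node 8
Nodal analysis, taking node 8 as the 0 V reference.
Source V1 fixes V_0 = 5 V.
KCL at each unknown node (sum of currents leaving = 0; resistances in Ω):
  Node 1: (V_1 - 5)/2400 + (V_1 - V_2)/18 + (V_1 - V_4)/130 = 0
  Node 2: (V_2 - V_1)/18 + (V_2 - V_5)/22000 = 0
  Node 3: (V_3 - V_4)/47 + (V_3 - 5)/160 + (V_3 - V_6)/3000 = 0
  Node 4: (V_4 - V_3)/47 + (V_4 - V_5)/5.1 + (V_4 - V_1)/130 + (V_4 - V_7)/39000 = 0
  Node 5: (V_5 - V_4)/5.1 + (V_5 - V_2)/22000 + (V_5 - 0)/300 = 0
  Node 6: (V_6 - V_7)/300 + (V_6 - V_3)/3000 = 0
  Node 7: (V_7 - V_6)/300 + (V_7 - 0)/11000 + (V_7 - V_4)/39000 = 0
Collecting terms (coefficients in siemens):
  0.06366·V_1 - 0.05556·V_2 - 0.007692·V_4 = 0.002083
  0.0556·V_2 - 0.05556·V_1 - 0.00004545·V_5 = 0
  0.02786·V_3 - 0.02128·V_4 - 0.0003333·V_6 = 0.03125
  0.2251·V_4 - 0.007692·V_1 - 0.02128·V_3 - 0.1961·V_5 - 0.00002564·V_7 = 0
  0.1995·V_5 - 0.00004545·V_2 - 0.1961·V_4 = 0
  0.003667·V_6 - 0.0003333·V_3 - 0.003333·V_7 = 0
  0.00345·V_7 - 0.00002564·V_4 - 0.003333·V_6 = 0
Solving these 7 simultaneous equations (Gaussian elimination) gives:
  V_1 = 3.15 V, V_2 = 3.15 V, V_3 = 3.484 V, V_4 = 3.05 V
  V_5 = 2.999 V, V_6 = 2.774 V, V_7 = 2.703 V
Power in each resistor, P = (ΔV)²/R:
  P_R1 = (5 - 3.15)²/2400 = 0.001427 W
  P_R2 = (3.15 - 3.15)²/18 = 0.0000000008387 W
  P_R3 = (3.484 - 3.05)²/47 = 0.004009 W
  P_R4 = (3.05 - 2.999)²/5.1 = 0.0005091 W
  P_R5 = (2.774 - 2.703)²/300 = 0.00001682 W
  P_R6 = (2.703 - 0)²/11000 = 0.0006642 W
  P_R7 = (5 - 3.484)²/160 = 0.01436 W
  P_R8 = (3.15 - 3.05)²/130 = 0.00007591 W
  P_R9 = (3.15 - 2.999)²/22000 = 0.000001025 W
  P_R10 = (3.484 - 2.774)²/3000 = 0.0001682 W
  P_R11 = (3.05 - 2.703)²/39000 = 0.000003094 W
  P_R12 = (2.999 - 0)²/300 = 0.02999 W
P_total = P_R1 + P_R2 + P_R3 + P_R4 + P_R5 + P_R6 + P_R7 + P_R8 + P_R9 + P_R10 + P_R11 + P_R12 = 0.05122 W

Final answer: 0.05122 W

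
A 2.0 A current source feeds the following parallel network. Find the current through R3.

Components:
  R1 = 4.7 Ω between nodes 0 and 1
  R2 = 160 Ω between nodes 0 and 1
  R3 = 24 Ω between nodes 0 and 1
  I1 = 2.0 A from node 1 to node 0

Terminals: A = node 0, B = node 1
All resistors sit directly between nodes 0 and 1, so they are in parallel and share one voltage V; the full source current 2 A splits among them.
1/R_par = 1/4.7 + 1/160 + 1/24 = 0.2607 S  =>  R_par = 3.836 Ω
V = I × R_par = 2 × 3.836 = 7.672 V
I_R3 = V/R3 = 7.672/24 = 0.3197 A

Final answer: 0.3197 A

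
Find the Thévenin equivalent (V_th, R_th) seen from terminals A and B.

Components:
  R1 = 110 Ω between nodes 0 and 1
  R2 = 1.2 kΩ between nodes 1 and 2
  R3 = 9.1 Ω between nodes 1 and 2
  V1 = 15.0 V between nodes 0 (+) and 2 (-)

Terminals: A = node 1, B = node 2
Step 1 — V_th is the open-circuit voltage V_A - V_B (nothing connected across the terminals).
Nodal analysis, taking node 2 as the 0 V reference.
Source V1 fixes V_0 = 15 V.
KCL at each unknown node (sum of currents leaving = 0; resistances in Ω):
  Node 1: (V_1 - 15)/110 + (V_1 - 0)/1200 + (V_1 - 0)/9.1 = 0
Collecting terms: 0.1198 × V_1 = 0.1364  =>  V_1 = 1.138 V
V_th = V_1 - V_2 = 1.138 - 0 = 1.138 V
Step 2 — R_th: zero the source — replace V1 by a short circuit (node 2 merges into node 0) — and find the resistance seen between A (node 1) and B (node 0).
Reduce the network between node 1 (A) and node 0 (B) by series/parallel combination:
  Rp1 = R1 ‖ R2 ‖ R3 (parallel, all between nodes 0 and 1) = 1/(1/110 + 1/1200 + 1/9.1) = 8.346 Ω
R_th = 8.346 Ω

Final answer: V_th = 1.138 V, R_th = 8.346 Ω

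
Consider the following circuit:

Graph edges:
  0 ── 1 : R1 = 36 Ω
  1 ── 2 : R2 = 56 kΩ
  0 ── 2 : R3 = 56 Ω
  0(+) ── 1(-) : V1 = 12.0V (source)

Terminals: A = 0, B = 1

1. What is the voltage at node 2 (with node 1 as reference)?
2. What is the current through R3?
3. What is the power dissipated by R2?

Nodal analysis, taking node 1 as the 0 V reference.
Source V1 fixes V_0 = 12 V.
KCL at each unknown node (sum of currents leaving = 0; resistances in Ω):
  Node 2: (V_2 - 0)/56000 + (V_2 - 12)/56 = 0
Collecting terms: 0.01787 × V_2 = 0.2143  =>  V_2 = 11.99 V
Part 1:
  Read off the nodal solution: V_2 = 11.99 V
Part 2:
  I_R3 = (V_0 - V_2)/R3 = (12 - 11.99)/56 = 0.0002141 A
  Magnitude: I_R3 = 0.0002141 A
Part 3:
  I_R2 = (V_1 - V_2)/R2 = (0 - 11.99)/56000 = -0.0002141 A
  P_R2 = I_R2² × R2 = (-0.0002141)² × 56000 = 0.002566 W

Final answers:
1. V_2 = 11.99 V
2. I_R3 = 0.0002141 A
3. P_R2 = 0.002566 W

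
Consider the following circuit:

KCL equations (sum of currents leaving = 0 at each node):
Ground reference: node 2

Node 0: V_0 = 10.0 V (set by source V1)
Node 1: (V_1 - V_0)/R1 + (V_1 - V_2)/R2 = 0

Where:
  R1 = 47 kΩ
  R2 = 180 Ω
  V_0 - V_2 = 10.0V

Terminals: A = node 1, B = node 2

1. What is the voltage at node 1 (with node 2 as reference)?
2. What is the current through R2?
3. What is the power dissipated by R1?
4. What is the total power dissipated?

Nodal analysis, taking node 2 as the 0 V reference.
Source V1 fixes V_0 = 10 V.
KCL at each unknown node (sum of currents leaving = 0; resistances in Ω):
  Node 1: (V_1 - 10)/47000 + (V_1 - 0)/180 = 0
Collecting terms: 0.005577 × V_1 = 0.0002128  =>  V_1 = 0.03815 V
Part 1:
  Read off the nodal solution: V_1 = 0.03815 V
Part 2:
  I_R2 = (V_1 - V_2)/R2 = (0.03815 - 0)/180 = 0.000212 A
  Magnitude: I_R2 = 0.000212 A
Part 3:
  I_R1 = (V_0 - V_1)/R1 = (10 - 0.03815)/47000 = 0.000212 A
  P_R1 = I_R1² × R1 = (0.000212)² × 47000 = 0.002111 W
Part 4:
  Power in each resistor, P = (ΔV)²/R:
    P_R1 = (10 - 0.03815)²/47000 = 0.002111 W
    P_R2 = (0.03815 - 0)²/180 = 0.000008086 W
  P_total = P_R1 + P_R2 = 0.00212 W

Final answers:
1. V_1 = 0.03815 V
2. I_R2 = 0.000212 A
3. P_R1 = 0.002111 W
4. P_total = 0.00212 W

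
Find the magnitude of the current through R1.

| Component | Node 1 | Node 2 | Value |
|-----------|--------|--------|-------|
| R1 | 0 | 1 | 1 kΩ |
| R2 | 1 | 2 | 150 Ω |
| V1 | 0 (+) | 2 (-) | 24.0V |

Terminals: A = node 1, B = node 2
Nodal analysis, taking node 2 as the 0 V reference.
Source V1 fixes V_0 = 24 V.
KCL at each unknown node (sum of currents leaving = 0; resistances in Ω):
  Node 1: (V_1 - 24)/1000 + (V_1 - 0)/150 = 0
Collecting terms: 0.007667 × V_1 = 0.024  =>  V_1 = 3.13 V
I_R1 = (V_0 - V_1)/R1 = (24 - 3.13)/1000 = 0.02087 A
|I_R1| = 0.02087 A

Final answer: |I_R1| = 0.02087 A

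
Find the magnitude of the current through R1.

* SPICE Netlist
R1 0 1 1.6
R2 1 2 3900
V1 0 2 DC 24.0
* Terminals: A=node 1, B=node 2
Nodal analysis, taking node 2 as the 0 V reference.
Source V1 fixes V_0 = 24 V.
KCL at each unknown node (sum of currents leaving = 0; resistances in Ω):
  Node 1: (V_1 - 24)/1.6 + (V_1 - 0)/3900 = 0
Collecting terms: 0.6253 × V_1 = 15  =>  V_1 = 23.99 V
I_R1 = (V_0 - V_1)/R1 = (24 - 23.99)/1.6 = 0.006151 A
|I_R1| = 0.006151 A

Final answer: |I_R1| = 0.006151 A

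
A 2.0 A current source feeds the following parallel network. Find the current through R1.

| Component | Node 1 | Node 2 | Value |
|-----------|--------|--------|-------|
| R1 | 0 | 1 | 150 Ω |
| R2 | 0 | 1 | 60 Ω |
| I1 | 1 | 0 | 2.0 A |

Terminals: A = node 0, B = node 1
All resistors sit directly between nodes 0 and 1, so they are in parallel and share one voltage V; the full source current 2 A splits among them.
1/R_par = 1/150 + 1/60 = 0.02333 S  =>  R_par = 42.86 Ω
V = I × R_par = 2 × 42.86 = 85.71 V
I_R1 = V/R1 = 85.71/150 = 0.5714 A

Final answer: 0.5714 A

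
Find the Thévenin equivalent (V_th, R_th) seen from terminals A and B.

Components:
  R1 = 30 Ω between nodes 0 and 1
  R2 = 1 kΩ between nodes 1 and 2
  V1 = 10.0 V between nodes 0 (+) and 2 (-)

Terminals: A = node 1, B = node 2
Step 1 — V_th is the open-circuit voltage V_A - V_B (nothing connected across the terminals).
Nodal analysis, taking node 2 as the 0 V reference.
Source V1 fixes V_0 = 10 V.
KCL at each unknown node (sum of currents leaving = 0; resistances in Ω):
  Node 1: (V_1 - 10)/30 + (V_1 - 0)/1000 = 0
Collecting terms: 0.03433 × V_1 = 0.3333  =>  V_1 = 9.709 V
V_th = V_1 - V_2 = 9.709 - 0 = 9.709 V
Step 2 — R_th: zero the source — replace V1 by a short circuit (node 2 merges into node 0) — and find the resistance seen between A (node 1) and B (node 0).
Reduce the network between node 1 (A) and node 0 (B) by series/parallel combination:
  Rp1 = R1 ‖ R2 (parallel, both between nodes 0 and 1) = 1/(1/30 + 1/1000) = 29.13 Ω
R_th = 29.13 Ω

Final answer: V_th = 9.709 V, R_th = 29.13 Ω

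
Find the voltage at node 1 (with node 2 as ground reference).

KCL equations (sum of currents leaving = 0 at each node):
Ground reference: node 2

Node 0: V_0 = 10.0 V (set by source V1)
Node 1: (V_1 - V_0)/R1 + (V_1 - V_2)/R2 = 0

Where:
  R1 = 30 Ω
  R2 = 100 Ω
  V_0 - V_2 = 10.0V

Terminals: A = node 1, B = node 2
Nodal analysis, taking node 2 as the 0 V reference.
Source V1 fixes V_0 = 10 V.
KCL at each unknown node (sum of currents leaving = 0; resistances in Ω):
  Node 1: (V_1 - 10)/30 + (V_1 - 0)/100 = 0
Collecting terms: 0.04333 × V_1 = 0.3333  =>  V_1 = 7.692 V
The requested potential is V_1 = 7.692 V.

Final answer: V_1 = 7.692 V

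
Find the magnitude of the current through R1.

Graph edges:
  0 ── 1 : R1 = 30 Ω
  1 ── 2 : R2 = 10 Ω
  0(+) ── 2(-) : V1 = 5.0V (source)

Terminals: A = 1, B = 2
Nodal analysis, taking node 2 as the 0 V reference.
Source V1 fixes V_0 = 5 V.
KCL at each unknown node (sum of currents leaving = 0; resistances in Ω):
  Node 1: (V_1 - 5)/30 + (V_1 - 0)/10 = 0
Collecting terms: 0.1333 × V_1 = 0.1667  =>  V_1 = 1.25 V
I_R1 = (V_0 - V_1)/R1 = (5 - 1.25)/30 = 0.125 A
|I_R1| = 0.125 A

Final answer: |I_R1| = 0.125 A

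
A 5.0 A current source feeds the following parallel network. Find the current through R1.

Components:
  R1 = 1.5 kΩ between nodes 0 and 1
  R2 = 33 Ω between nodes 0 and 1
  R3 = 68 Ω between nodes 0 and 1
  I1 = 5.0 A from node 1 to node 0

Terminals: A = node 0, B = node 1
All resistors sit directly between nodes 0 and 1, so they are in parallel and share one voltage V; the full source current 5 A splits among them.
1/R_par = 1/1500 + 1/33 + 1/68 = 0.04568 S  =>  R_par = 21.89 Ω
V = I × R_par = 5 × 21.89 = 109.5 V
I_R1 = V/R1 = 109.5/1500 = 0.07298 A

Final answer: 0.07298 A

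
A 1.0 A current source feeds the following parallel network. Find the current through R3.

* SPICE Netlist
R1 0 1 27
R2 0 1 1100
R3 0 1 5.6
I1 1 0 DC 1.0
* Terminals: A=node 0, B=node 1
All resistors sit directly between nodes 0 and 1, so they are in parallel and share one voltage V; the full source current 1 A splits among them.
1/R_par = 1/27 + 1/1100 + 1/5.6 = 0.2165 S  =>  R_par = 4.619 Ω
V = I × R_par = 1 × 4.619 = 4.619 V
I_R3 = V/R3 = 4.619/5.6 = 0.8247 A

Final answer: 0.8247 A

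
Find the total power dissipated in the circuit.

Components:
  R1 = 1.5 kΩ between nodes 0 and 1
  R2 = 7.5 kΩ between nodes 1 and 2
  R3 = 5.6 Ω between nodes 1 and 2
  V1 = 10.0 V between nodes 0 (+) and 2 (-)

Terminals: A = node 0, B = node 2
Nodal analysis, taking node 2 as the 0 V reference.
Source V1 fixes V_0 = 10 V.
KCL at each unknown node (sum of currents leaving = 0; resistances in Ω):
  Node 1: (V_1 - 10)/1500 + (V_1 - 0)/7500 + (V_1 - 0)/5.6 = 0
Collecting terms: 0.1794 × V_1 = 0.006667  =>  V_1 = 0.03717 V
Power in each resistor, P = (ΔV)²/R:
  P_R1 = (10 - 0.03717)²/1500 = 0.06617 W
  P_R2 = (0.03717 - 0)²/7500 = 0.0000001842 W
  P_R3 = (0.03717 - 0)²/5.6 = 0.0002467 W
P_total = P_R1 + P_R2 + P_R3 = 0.06642 W

Final answer: 0.06642 W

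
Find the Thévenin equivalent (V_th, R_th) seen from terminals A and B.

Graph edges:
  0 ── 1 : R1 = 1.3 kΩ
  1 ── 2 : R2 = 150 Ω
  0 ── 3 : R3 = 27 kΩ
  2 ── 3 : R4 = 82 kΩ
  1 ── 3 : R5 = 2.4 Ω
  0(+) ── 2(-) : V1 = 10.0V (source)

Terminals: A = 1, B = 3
Step 1 — V_th is the open-circuit voltage V_A - V_B (nothing connected across the terminals).
Nodal analysis, taking node 2 as the 0 V reference.
Source V1 fixes V_0 = 10 V.
KCL at each unknown node (sum of currents leaving = 0; resistances in Ω):
  Node 1: (V_1 - 10)/1300 + (V_1 - 0)/150 + (V_1 - V_3)/2.4 = 0
  Node 3: (V_3 - 10)/27000 + (V_3 - 0)/82000 + (V_3 - V_1)/2.4 = 0
Collecting terms (coefficients in siemens):
  0.4241·V_1 - 0.4167·V_3 = 0.007692
  0.4167·V_3 - 0.4167·V_1 = 0.0003704
Determinant D = (0.4241)(0.4167) - (-0.4167)(-0.4167) = 0.003119
V_1 = [(0.007692)(0.4167) - (-0.4167)(0.0003704)]/D = 1.077 V
V_3 = [(0.4241)(0.0003704) - (0.007692)(-0.4167)]/D = 1.078 V
V_th = V_1 - V_3 = 1.077 - 1.078 = -0.0007615 V
Step 2 — R_th: zero the source — replace V1 by a short circuit (node 2 merges into node 0) — and find the resistance seen between A (node 1) and B (node 3).
Reduce the network between node 1 (A) and node 3 (B) by series/parallel combination:
  Rp1 = R1 ‖ R2 (parallel, both between nodes 0 and 1) = 1/(1/1300 + 1/150) = 134.5 Ω
  Rp2 = R3 ‖ R4 (parallel, both between nodes 0 and 3) = 1/(1/27000 + 1/82000) = 20310 Ω
  Rs1 = Rp1 + Rp2 (series, joined only at node 0) = 134.5 + 20310 = 20450 Ω
  Rp3 = R5 ‖ Rs1 (parallel, both between nodes 1 and 3) = 1/(1/2.4 + 1/20450) = 2.4 Ω
R_th = 2.4 Ω

Final answer: V_th = -0.0007615 V, R_th = 2.4 Ω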